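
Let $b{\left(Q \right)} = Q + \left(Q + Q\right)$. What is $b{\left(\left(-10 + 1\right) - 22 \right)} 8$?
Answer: $-744$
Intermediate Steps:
$b{\left(Q \right)} = 3 Q$ ($b{\left(Q \right)} = Q + 2 Q = 3 Q$)
$b{\left(\left(-10 + 1\right) - 22 \right)} 8 = 3 \left(\left(-10 + 1\right) - 22\right) 8 = 3 \left(-9 - 22\right) 8 = 3 \left(-31\right) 8 = \left(-93\right) 8 = -744$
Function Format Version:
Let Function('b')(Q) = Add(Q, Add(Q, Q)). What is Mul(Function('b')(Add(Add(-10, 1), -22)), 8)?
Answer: -744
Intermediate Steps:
Function('b')(Q) = Mul(3, Q) (Function('b')(Q) = Add(Q, Mul(2, Q)) = Mul(3, Q))
Mul(Function('b')(Add(Add(-10, 1), -22)), 8) = Mul(Mul(3, Add(Add(-10, 1), -22)), 8) = Mul(Mul(3, Add(-9, -22)), 8) = Mul(Mul(3, -31), 8) = Mul(-93, 8) = -744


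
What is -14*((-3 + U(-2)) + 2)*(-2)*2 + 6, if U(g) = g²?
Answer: 174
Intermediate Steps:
-14*((-3 + U(-2)) + 2)*(-2)*2 + 6 = -14*((-3 + (-2)²) + 2)*(-2)*2 + 6 = -14*((-3 + 4) + 2)*(-2)*2 + 6 = -14*(1 + 2)*(-2)*2 + 6 = -14*3*(-2)*2 + 6 = -(-84)*2 + 6 = -14*(-12) + 6 = 168 + 6 = 174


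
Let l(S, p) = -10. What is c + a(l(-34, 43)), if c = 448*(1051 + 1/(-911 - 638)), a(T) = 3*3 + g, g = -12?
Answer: 729338457/1549 ≈ 4.7084e+5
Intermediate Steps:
a(T) = -3 (a(T) = 3*3 - 12 = 9 - 12 = -3)
c = 729343104/1549 (c = 448*(1051 + 1/(-1549)) = 448*(1051 - 1/1549) = 448*(1627998/1549) = 729343104/1549 ≈ 4.7085e+5)
c + a(l(-34, 43)) = 729343104/1549 - 3 = 729338457/1549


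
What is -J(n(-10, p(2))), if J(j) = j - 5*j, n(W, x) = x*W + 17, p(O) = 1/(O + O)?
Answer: 58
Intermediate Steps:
p(O) = 1/(2*O)
n(W, x) = 17 + W*x (n(W, x) = W*x + 17 = 17 + W*x)
J(j) = -4*j
-J(n(-10, p(2))) = -(-4)*(17 - 5/2) = -(-4)*29/2 = -1*(-58) = 58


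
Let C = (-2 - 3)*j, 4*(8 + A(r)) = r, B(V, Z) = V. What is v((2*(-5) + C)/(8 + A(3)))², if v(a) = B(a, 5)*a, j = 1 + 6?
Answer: 12960000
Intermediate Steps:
j = 7
A(r) = -8 + r/4
C = -35 (C = (-2 - 3)*7 = -5*7 = -35)
v(a) = a² (v(a) = a*a = a²)
v((2*(-5) + C)/(8 + A(3)))² = (((2*(-5) - 35)/(8 + (-8 + (¼)*3)))²)² = (((-10 - 35)/(8 + (-8 + ¾)))²)² = ((-45/(8 - 29/4))²)² = ((-45/¾)²)² = ((-45*4/3)²)² = ((-60)²)² = 3600² = 12960000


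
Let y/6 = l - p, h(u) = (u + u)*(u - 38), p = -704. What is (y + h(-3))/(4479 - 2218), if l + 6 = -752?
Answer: -78/2261 ≈ -0.034498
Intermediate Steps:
l = -758 (l = -6 - 752 = -758)
h(u) = 2*u*(-38 + u) (h(u) = (2*u)*(-38 + u) = 2*u*(-38 + u))
y = -324 (y = 6*(-758 - 1*(-704)) = 6*(-758 + 704) = 6*(-54) = -324)
(y + h(-3))/(4479 - 2218) = (-324 + 2*(-3)*(-38 - 3))/(4479 - 2218) = (-324 + 2*(-3)*(-41))/2261 = (-324 + 246)*(1/2261) = -78*1/2261 = -78/2261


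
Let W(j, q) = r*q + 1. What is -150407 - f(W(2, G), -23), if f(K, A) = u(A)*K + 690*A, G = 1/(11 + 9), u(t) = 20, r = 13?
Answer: -134570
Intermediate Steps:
G = 1/20 ≈ 0.050000
W(j, q) = 1 + 13*q (W(j, q) = 13*q + 1 = 1 + 13*q)
f(K, A) = 20*K + 690*A
-150407 - f(W(2, G), -23) = -150407 - (20*(1 + 13*(1/20)) + 690*(-23)) = -150407 - (20*(1 + 13/20) - 15870) = -150407 - (20*(33/20) - 15870) = -150407 - (33 - 15870) = -150407 - 1*(-15837) = -150407 + 15837 = -134570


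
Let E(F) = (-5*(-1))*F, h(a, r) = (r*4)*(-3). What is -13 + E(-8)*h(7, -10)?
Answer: -4813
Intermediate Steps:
h(a, r) = -12*r (h(a, r) = (4*r)*(-3) = -12*r)
E(F) = 5*F
-13 + E(-8)*h(7, -10) = -13 + (5*(-8))*(-12*(-10)) = -13 - 40*120 = -13 - 4800 = -4813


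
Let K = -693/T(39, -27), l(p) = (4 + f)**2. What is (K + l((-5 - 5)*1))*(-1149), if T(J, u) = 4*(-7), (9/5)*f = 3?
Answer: -784001/12 ≈ -65333.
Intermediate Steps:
f = 5/3 (f = (5/9)*3 = 5/3 ≈ 1.6667)
l(p) = 289/9 (l(p) = (4 + 5/3)**2 = (17/3)**2 = 289/9)
T(J, u) = -28
K = 99/4 (K = -693/(-28) = -693*(-1/28) = 99/4 ≈ 24.750)
(K + l((-5 - 5)*1))*(-1149) = (99/4 + 289/9)*(-1149) = (2047/36)*(-1149) = -784001/12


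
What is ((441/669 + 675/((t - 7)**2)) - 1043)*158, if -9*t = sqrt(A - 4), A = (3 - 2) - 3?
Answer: 158*(-9762564*sqrt(6) + 302991707*I)/(223*(-1321*I + 42*sqrt(6))) ≈ -1.6252e+5 - 168.74*I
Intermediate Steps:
A = -2 (A = 1 - 3 = -2)
t = -I*sqrt(6)/9 (t = -sqrt(-2 - 4)/9 = -I*sqrt(6)/9 ≈ -0.27217*I)
((441/669 + 675/((t - 7)**2)) - 1043)*158 = ((441/669 + 675/((-I*sqrt(6)/9 - 7)**2)) - 1043)*158 = ((441*(1/669) + 675/((-7 - I*sqrt(6)/9)**2)) - 1043)*158 = ((147/223 + 675/(-7 - I*sqrt(6)/9)**2) - 1043)*158 = (-232442/223 + 675/(-7 - I*sqrt(6)/9)**2)*158 = -36725836/223 + 106650/(-7 - I*sqrt(6)/9)**2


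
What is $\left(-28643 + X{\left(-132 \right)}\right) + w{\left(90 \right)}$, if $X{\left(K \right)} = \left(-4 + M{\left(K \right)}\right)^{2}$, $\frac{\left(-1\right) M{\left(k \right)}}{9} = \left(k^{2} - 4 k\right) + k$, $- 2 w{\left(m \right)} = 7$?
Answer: $\frac{51445997619}{2} \approx 2.5723 \cdot 10^{10}$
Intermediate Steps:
$w{\left(m \right)} = - \frac{7}{2}$ ($w{\left(m \right)} = \left(- \frac{1}{2}\right) 7 = - \frac{7}{2}$)
$M{\left(k \right)} = - 9 k^{2} + 27 k$ ($M{\left(k \right)} = - 9 \left(\left(k^{2} - 4 k\right) + k\right) = - 9 \left(k^{2} - 3 k\right) = - 9 k^{2} + 27 k$)
$X{\left(K \right)} = \left(-4 + 9 K \left(3 - K\right)\right)^{2}$
$\left(-28643 + X{\left(-132 \right)}\right) + w{\left(90 \right)} = \left(-28643 + \left(4 + 9 \left(-132\right) \left(-3 - 132\right)\right)^{2}\right) - \frac{7}{2} = \left(-28643 + \left(4 + 9 \left(-132\right) \left(-135\right)\right)^{2}\right) - \frac{7}{2} = \left(-28643 + \left(4 + 160380\right)^{2}\right) - \frac{7}{2} = \left(-28643 + 160384^{2}\right) - \frac{7}{2} = \left(-28643 + 25723027456\right) - \frac{7}{2} = 25722998813 - \frac{7}{2} = \frac{51445997619}{2}$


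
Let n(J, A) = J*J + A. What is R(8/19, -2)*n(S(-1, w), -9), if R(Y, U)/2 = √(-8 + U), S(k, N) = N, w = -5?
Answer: 32*I*√10 ≈ 101.19*I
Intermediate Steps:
n(J, A) = A + J² (n(J, A) = J² + A = A + J²)
R(Y, U) = 2*√(-8 + U)
R(8/19, -2)*n(S(-1, w), -9) = (2*√(-8 - 2))*(-9 + (-5)²) = (2*√(-10))*(-9 + 25) = (2*(I*√10))*16 = (2*I*√10)*16 = 32*I*√10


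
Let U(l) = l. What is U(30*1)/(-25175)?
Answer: -6/5035 ≈ -0.0011917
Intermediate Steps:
U(30*1)/(-25175) = (30*1)/(-25175) = 30*(-1/25175) = -6/5035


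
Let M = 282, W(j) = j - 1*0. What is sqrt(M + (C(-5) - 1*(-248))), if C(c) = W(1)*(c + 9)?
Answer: sqrt(534) ≈ 23.108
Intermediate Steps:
W(j) = j (W(j) = j + 0 = j)
C(c) = 9 + c (C(c) = 1*(c + 9) = 1*(9 + c) = 9 + c)
sqrt(M + (C(-5) - 1*(-248))) = sqrt(282 + ((9 - 5) - 1*(-248))) = sqrt(282 + (4 + 248)) = sqrt(282 + 252) = sqrt(534)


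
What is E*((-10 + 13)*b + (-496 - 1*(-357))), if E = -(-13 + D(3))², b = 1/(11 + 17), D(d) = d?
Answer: 97225/7 ≈ 13889.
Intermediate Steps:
b = 1/28 ≈ 0.035714
E = -100 (E = -(-13 + 3)² = -1*(-10)² = -1*100 = -100)
E*((-10 + 13)*b + (-496 - 1*(-357))) = -100*((-10 + 13)*(1/28) + (-496 - 1*(-357))) = -100*(3*(1/28) + (-496 + 357)) = -100*(3/28 - 139) = -100*(-3889/28) = 97225/7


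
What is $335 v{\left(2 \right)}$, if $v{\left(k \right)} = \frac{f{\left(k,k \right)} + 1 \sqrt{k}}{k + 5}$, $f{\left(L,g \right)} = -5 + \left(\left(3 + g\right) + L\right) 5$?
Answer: $\frac{10050}{7} + \frac{335 \sqrt{2}}{7} \approx 1503.4$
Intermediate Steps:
$f{\left(L,g \right)} = 10 + 5 L + 5 g$ ($f{\left(L,g \right)} = -5 + \left(3 + L + g\right) 5 = -5 + \left(15 + 5 L + 5 g\right) = 10 + 5 L + 5 g$)
$v{\left(k \right)} = \frac{10 + \sqrt{k} + 10 k}{5 + k}$ ($v{\left(k \right)} = \frac{\left(10 + 5 k + 5 k\right) + 1 \sqrt{k}}{k + 5} = \frac{\left(10 + 10 k\right) + \sqrt{k}}{5 + k} = \frac{10 + \sqrt{k} + 10 k}{5 + k}$)
$335 v{\left(2 \right)} = 335 \frac{10 + \sqrt{2} + 10 \cdot 2}{5 + 2} = 335 \frac{10 + \sqrt{2} + 20}{7} = 335 \frac{30 + \sqrt{2}}{7} = 335 \left(\frac{30}{7} + \frac{\sqrt{2}}{7}\right) = \frac{10050}{7} + \frac{335 \sqrt{2}}{7}$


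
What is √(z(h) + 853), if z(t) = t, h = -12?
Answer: 29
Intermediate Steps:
√(z(h) + 853) = √(-12 + 853) = √841 = 29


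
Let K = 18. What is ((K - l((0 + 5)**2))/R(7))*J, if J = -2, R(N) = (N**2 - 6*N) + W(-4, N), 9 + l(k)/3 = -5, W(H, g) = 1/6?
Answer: -720/43 ≈ -16.744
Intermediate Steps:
W(H, g) = 1/6
l(k) = -42 (l(k) = -27 + 3*(-5) = -27 - 15 = -42)
R(N) = 1/6 + N**2 - 6*N (R(N) = (N**2 - 6*N) + 1/6 = 1/6 + N**2 - 6*N)
((K - l((0 + 5)**2))/R(7))*J = ((18 - 1*(-42))/(1/6 + 7**2 - 6*7))*(-2) = ((18 + 42)/(1/6 + 49 - 42))*(-2) = (60/(43/6))*(-2) = (60*(6/43))*(-2) = (360/43)*(-2) = -720/43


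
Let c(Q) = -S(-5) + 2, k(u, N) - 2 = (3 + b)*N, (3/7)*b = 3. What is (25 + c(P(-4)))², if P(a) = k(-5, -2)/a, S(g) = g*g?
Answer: 4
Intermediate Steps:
b = 7 (b = (7/3)*3 = 7)
k(u, N) = 2 + 10*N (k(u, N) = 2 + (3 + 7)*N = 2 + 10*N)
S(g) = g²
P(a) = -18/a (P(a) = (2 + 10*(-2))/a = (2 - 20)/a = -18/a)
c(Q) = -23 (c(Q) = -1*(-5)² + 2 = -1*25 + 2 = -25 + 2 = -23)
(25 + c(P(-4)))² = (25 - 23)² = 2² = 4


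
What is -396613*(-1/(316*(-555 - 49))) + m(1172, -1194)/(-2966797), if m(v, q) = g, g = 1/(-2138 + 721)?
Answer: -1667341756190073/802382970275536 ≈ -2.0780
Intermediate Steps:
g = -1/1417 (g = 1/(-1417) = -1/1417 ≈ -0.00070572)
m(v, q) = -1/1417
-396613*(-1/(316*(-555 - 49))) + m(1172, -1194)/(-2966797) = -396613*(-1/(316*(-555 - 49))) - 1/1417/(-2966797) = -396613/((-316*(-604))) - 1/1417*(-1/2966797) = -396613/190864 + 1/4203951349 = -1667341756190073/802382970275536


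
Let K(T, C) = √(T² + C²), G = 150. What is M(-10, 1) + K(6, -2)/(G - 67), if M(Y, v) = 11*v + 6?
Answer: 17 + 2*√10/83 ≈ 17.076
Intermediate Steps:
M(Y, v) = 6 + 11*v
K(T, C) = √(C² + T²)
M(-10, 1) + K(6, -2)/(G - 67) = (6 + 11*1) + √((-2)² + 6²)/(150 - 67) = (6 + 11) + √(4 + 36)/83 = 17 + √40*(1/83) = 17 + (2*√10)*(1/83) = 17 + 2*√10/83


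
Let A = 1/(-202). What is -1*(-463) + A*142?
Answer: 46692/101 ≈ 462.30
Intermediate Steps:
A = -1/202 ≈ -0.0049505
-1*(-463) + A*142 = -1*(-463) - 1/202*142 = 463 - 71/101 = 46692/101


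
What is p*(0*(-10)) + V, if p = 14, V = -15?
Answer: -15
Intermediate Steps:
p*(0*(-10)) + V = 14*(0*(-10)) - 15 = 14*0 - 15 = 0 - 15 = -15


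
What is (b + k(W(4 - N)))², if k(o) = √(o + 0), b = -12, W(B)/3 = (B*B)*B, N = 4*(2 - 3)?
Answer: 1680 - 384*√6 ≈ 739.40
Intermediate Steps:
N = -4 (N = 4*(-1) = -4)
W(B) = 3*B³ (W(B) = 3*((B*B)*B) = 3*(B²*B) = 3*B³)
k(o) = √o
(b + k(W(4 - N)))² = (-12 + √(3*(4 - 1*(-4))³))² = (-12 + √(3*(4 + 4)³))² = (-12 + √(3*8³))² = (-12 + √(3*512))² = (-12 + √1536)² = (-12 + 16*√6)²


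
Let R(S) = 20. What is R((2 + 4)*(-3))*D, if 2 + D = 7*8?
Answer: 1080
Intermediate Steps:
D = 54 (D = -2 + 7*8 = -2 + 56 = 54)
R((2 + 4)*(-3))*D = 20*54 = 1080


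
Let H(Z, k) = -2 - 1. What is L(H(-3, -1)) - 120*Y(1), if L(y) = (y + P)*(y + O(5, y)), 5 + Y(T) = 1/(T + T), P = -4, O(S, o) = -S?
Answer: 596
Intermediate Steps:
H(Z, k) = -3
Y(T) = -5 + 1/(2*T) (Y(T) = -5 + 1/(T + T) = -5 + 1/(2*T))
L(y) = (-5 + y)*(-4 + y) (L(y) = (y - 4)*(y - 1*5) = (-4 + y)*(y - 5) = (-4 + y)*(-5 + y) = (-5 + y)*(-4 + y))
L(H(-3, -1)) - 120*Y(1) = (20 + (-3)**2 - 9*(-3)) - 120*(-5 + (1/2)/1) = (20 + 9 + 27) - 120*(-5 + (1/2)*1) = 56 - 120*(-5 + 1/2) = 56 - 120*(-9/2) = 56 + 540 = 596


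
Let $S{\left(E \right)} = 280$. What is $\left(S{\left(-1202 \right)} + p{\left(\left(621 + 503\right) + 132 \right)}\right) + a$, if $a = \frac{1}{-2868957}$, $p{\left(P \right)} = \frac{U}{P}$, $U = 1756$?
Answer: $\frac{253498171249}{900852498} \approx 281.4$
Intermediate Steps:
$p{\left(P \right)} = \frac{1756}{P}$
$a = - \frac{1}{2868957} \approx -3.4856 \cdot 10^{-7}$
$\left(S{\left(-1202 \right)} + p{\left(\left(621 + 503\right) + 132 \right)}\right) + a = \left(280 + \frac{1756}{\left(621 + 503\right) + 132}\right) - \frac{1}{2868957} = \left(280 + \frac{1756}{1124 + 132}\right) - \frac{1}{2868957} = \left(280 + \frac{1756}{1256}\right) - \frac{1}{2868957} = \left(280 + 1756 \cdot \frac{1}{1256}\right) - \frac{1}{2868957} = \left(280 + \frac{439}{314}\right) - \frac{1}{2868957} = \frac{88359}{314} - \frac{1}{2868957} = \frac{253498171249}{900852498}$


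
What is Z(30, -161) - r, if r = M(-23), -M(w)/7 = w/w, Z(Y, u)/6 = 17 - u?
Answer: 1075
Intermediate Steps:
Z(Y, u) = 102 - 6*u (Z(Y, u) = 6*(17 - u) = 102 - 6*u)
M(w) = -7 (M(w) = -7*w/w = -7*1 = -7)
r = -7
Z(30, -161) - r = (102 - 6*(-161)) - 1*(-7) = (102 + 966) + 7 = 1068 + 7 = 1075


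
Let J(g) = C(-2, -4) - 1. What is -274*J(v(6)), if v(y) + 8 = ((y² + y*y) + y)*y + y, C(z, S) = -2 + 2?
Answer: 274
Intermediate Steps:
C(z, S) = 0
v(y) = -8 + y + y*(y + 2*y²) (v(y) = -8 + (((y² + y*y) + y)*y + y) = -8 + (((y² + y²) + y)*y + y) = -8 + ((2*y² + y)*y + y) = -8 + ((y + 2*y²)*y + y) = -8 + (y*(y + 2*y²) + y) = -8 + (y + y*(y + 2*y²)) = -8 + y + y*(y + 2*y²))
J(g) = -1 (J(g) = 0 - 1 = -1)
-274*J(v(6)) = -274*(-1) = 274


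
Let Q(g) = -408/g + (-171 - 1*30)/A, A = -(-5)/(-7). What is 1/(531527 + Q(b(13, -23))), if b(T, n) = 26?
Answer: 65/34566526 ≈ 1.8804e-6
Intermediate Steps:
A = -5/7 (A = -(-5)*(-1)/7 = -1*5/7 = -5/7 ≈ -0.71429)
Q(g) = 1407/5 - 408/g (Q(g) = -408/g + (-171 - 1*30)/(-5/7) = -408/g + (-171 - 30)*(-7/5) = -408/g - 201*(-7/5) = -408/g + 1407/5 = 1407/5 - 408/g)
1/(531527 + Q(b(13, -23))) = 1/(531527 + (1407/5 - 408/26)) = 1/(531527 + (1407/5 - 408*1/26)) = 1/(531527 + (1407/5 - 204/13)) = 1/(531527 + 17271/65) = 1/(34566526/65) = 65/34566526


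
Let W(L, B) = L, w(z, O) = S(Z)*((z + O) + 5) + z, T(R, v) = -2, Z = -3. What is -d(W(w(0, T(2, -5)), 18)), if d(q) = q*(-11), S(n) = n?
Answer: -99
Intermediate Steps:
w(z, O) = -15 - 3*O - 2*z (w(z, O) = -3*((z + O) + 5) + z = -3*((O + z) + 5) + z = -3*(5 + O + z) + z = (-15 - 3*O - 3*z) + z = -15 - 3*O - 2*z)
d(q) = -11*q
-d(W(w(0, T(2, -5)), 18)) = -(-11)*(-15 - 3*(-2) - 2*0) = -(-11)*(-15 + 6 + 0) = -(-11)*(-9) = -1*99 = -99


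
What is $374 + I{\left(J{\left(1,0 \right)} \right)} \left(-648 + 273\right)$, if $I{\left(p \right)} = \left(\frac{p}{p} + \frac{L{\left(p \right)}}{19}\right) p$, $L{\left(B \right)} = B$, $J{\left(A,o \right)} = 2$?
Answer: $- \frac{8644}{19} \approx -454.95$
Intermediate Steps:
$I{\left(p \right)} = p \left(1 + \frac{p}{19}\right)$ ($I{\left(p \right)} = \left(\frac{p}{p} + \frac{p}{19}\right) p = \left(1 + p \frac{1}{19}\right) p = \left(1 + \frac{p}{19}\right) p = p \left(1 + \frac{p}{19}\right)$)
$374 + I{\left(J{\left(1,0 \right)} \right)} \left(-648 + 273\right) = 374 + \frac{1}{19} \cdot 2 \left(19 + 2\right) \left(-648 + 273\right) = 374 + \frac{1}{19} \cdot 2 \cdot 21 \left(-375\right) = 374 + \frac{42}{19} \left(-375\right) = 374 - \frac{15750}{19} = - \frac{8644}{19}$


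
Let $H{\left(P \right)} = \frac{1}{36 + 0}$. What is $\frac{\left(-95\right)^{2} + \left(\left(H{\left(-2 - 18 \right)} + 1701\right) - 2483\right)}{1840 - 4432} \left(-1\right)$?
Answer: $\frac{296749}{93312} \approx 3.1802$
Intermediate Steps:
$H{\left(P \right)} = \frac{1}{36}$
$\frac{\left(-95\right)^{2} + \left(\left(H{\left(-2 - 18 \right)} + 1701\right) - 2483\right)}{1840 - 4432} \left(-1\right) = \frac{\left(-95\right)^{2} + \left(\left(\frac{1}{36} + 1701\right) - 2483\right)}{1840 - 4432} \left(-1\right) = \frac{9025 + \left(\frac{61237}{36} - 2483\right)}{-2592} \left(-1\right) = \left(9025 - \frac{28151}{36}\right) \left(- \frac{1}{2592}\right) \left(-1\right) = \frac{296749}{36} \left(- \frac{1}{2592}\right) \left(-1\right) = \left(- \frac{296749}{93312}\right) \left(-1\right) = \frac{296749}{93312}$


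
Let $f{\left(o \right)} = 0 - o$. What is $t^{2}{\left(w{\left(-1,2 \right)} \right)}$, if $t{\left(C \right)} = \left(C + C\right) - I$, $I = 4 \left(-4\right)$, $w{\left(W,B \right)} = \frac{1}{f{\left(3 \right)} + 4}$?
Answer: $324$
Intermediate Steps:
$f{\left(o \right)} = - o$
$w{\left(W,B \right)} = 1$ ($w{\left(W,B \right)} = \frac{1}{\left(-1\right) 3 + 4} = \frac{1}{-3 + 4} = 1^{-1} = 1$)
$I = -16$
$t{\left(C \right)} = 16 + 2 C$ ($t{\left(C \right)} = \left(C + C\right) - -16 = 2 C + 16 = 16 + 2 C$)
$t^{2}{\left(w{\left(-1,2 \right)} \right)} = \left(16 + 2 \cdot 1\right)^{2} = \left(16 + 2\right)^{2} = 18^{2} = 324$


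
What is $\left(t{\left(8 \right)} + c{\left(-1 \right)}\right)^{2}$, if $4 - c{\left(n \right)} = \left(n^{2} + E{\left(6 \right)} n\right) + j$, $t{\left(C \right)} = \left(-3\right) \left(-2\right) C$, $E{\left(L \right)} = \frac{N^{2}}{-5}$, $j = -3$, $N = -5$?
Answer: $2401$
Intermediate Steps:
$E{\left(L \right)} = -5$ ($E{\left(L \right)} = \frac{\left(-5\right)^{2}}{-5} = 25 \left(- \frac{1}{5}\right) = -5$)
$t{\left(C \right)} = 6 C$
$c{\left(n \right)} = 7 - n^{2} + 5 n$ ($c{\left(n \right)} = 4 - \left(\left(n^{2} - 5 n\right) - 3\right) = 4 - \left(-3 + n^{2} - 5 n\right) = 4 + \left(3 - n^{2} + 5 n\right) = 7 - n^{2} + 5 n$)
$\left(t{\left(8 \right)} + c{\left(-1 \right)}\right)^{2} = \left(6 \cdot 8 + \left(7 - \left(-1\right)^{2} + 5 \left(-1\right)\right)\right)^{2} = \left(48 - -1\right)^{2} = \left(48 + 1\right)^{2} = 49^{2} = 2401$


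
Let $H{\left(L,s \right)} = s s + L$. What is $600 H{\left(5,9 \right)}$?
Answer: $51600$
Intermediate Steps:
$H{\left(L,s \right)} = L + s^{2}$ ($H{\left(L,s \right)} = s^{2} + L = L + s^{2}$)
$600 H{\left(5,9 \right)} = 600 \left(5 + 9^{2}\right) = 600 \left(5 + 81\right) = 600 \cdot 86 = 51600$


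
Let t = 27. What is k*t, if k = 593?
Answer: 16011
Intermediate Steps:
k*t = 593*27 = 16011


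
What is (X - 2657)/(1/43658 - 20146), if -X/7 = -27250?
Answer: -8211764194/879534067 ≈ -9.3365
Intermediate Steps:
X = 190750 (X = -7*(-27250) = 190750)
(X - 2657)/(1/43658 - 20146) = (190750 - 2657)/(1/43658 - 20146) = 188093/(1/43658 - 20146) = 188093/(-879534067/43658) = 188093*(-43658/879534067) = -8211764194/879534067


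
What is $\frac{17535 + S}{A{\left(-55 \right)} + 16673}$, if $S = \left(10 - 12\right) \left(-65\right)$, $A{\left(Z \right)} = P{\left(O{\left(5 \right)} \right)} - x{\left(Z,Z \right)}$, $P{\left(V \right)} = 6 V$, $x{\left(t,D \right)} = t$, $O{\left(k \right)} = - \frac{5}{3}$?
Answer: $\frac{17665}{16718} \approx 1.0566$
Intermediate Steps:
$O{\left(k \right)} = - \frac{5}{3}$ ($O{\left(k \right)} = \left(-5\right) \frac{1}{3} = - \frac{5}{3}$)
$A{\left(Z \right)} = -10 - Z$ ($A{\left(Z \right)} = 6 \left(- \frac{5}{3}\right) - Z = -10 - Z$)
$S = 130$ ($S = \left(-2\right) \left(-65\right) = 130$)
$\frac{17535 + S}{A{\left(-55 \right)} + 16673} = \frac{17535 + 130}{\left(-10 - -55\right) + 16673} = \frac{17665}{\left(-10 + 55\right) + 16673} = \frac{17665}{45 + 16673} = \frac{17665}{16718}$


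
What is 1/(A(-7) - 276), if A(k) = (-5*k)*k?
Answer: -1/521 ≈ -0.0019194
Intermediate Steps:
A(k) = -5*k²
1/(A(-7) - 276) = 1/(-5*(-7)² - 276) = 1/(-5*49 - 276) = 1/(-245 - 276) = 1/(-521) = -1/521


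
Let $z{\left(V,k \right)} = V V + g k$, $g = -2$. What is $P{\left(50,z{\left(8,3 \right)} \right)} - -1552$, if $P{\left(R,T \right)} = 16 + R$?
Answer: $1618$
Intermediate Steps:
$z{\left(V,k \right)} = V^{2} - 2 k$ ($z{\left(V,k \right)} = V V - 2 k = V^{2} - 2 k$)
$P{\left(50,z{\left(8,3 \right)} \right)} - -1552 = \left(16 + 50\right) - -1552 = 66 + 1552 = 1618$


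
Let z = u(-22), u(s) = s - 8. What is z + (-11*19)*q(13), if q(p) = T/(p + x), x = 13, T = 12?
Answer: -1644/13 ≈ -126.46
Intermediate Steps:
u(s) = -8 + s
z = -30 (z = -8 - 22 = -30)
q(p) = 12/(13 + p) (q(p) = 12/(p + 13) = 12/(13 + p))
z + (-11*19)*q(13) = -30 + (-11*19)*(12/(13 + 13)) = -30 - 2508/26 = -30 - 209*6/13 = -30 - 1254/13 = -1644/13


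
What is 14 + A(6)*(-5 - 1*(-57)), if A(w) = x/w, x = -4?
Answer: -62/3 ≈ -20.667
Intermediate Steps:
A(w) = -4/w
14 + A(6)*(-5 - 1*(-57)) = 14 + (-4/6)*(-5 - 1*(-57)) = 14 + (-4*⅙)*(-5 + 57) = 14 - ⅔*52 = 14 - 104/3 = -62/3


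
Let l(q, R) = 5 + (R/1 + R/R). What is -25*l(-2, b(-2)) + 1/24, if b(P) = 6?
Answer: -7199/24 ≈ -299.96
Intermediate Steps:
l(q, R) = 6 + R (l(q, R) = 5 + (R*1 + 1) = 5 + (R + 1) = 5 + (1 + R) = 6 + R)
-25*l(-2, b(-2)) + 1/24 = -25*(6 + 6) + 1/24 = -25*12 + 1/24 = -300 + 1/24 = -7199/24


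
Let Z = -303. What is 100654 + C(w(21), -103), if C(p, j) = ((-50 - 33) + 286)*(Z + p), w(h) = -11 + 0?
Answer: 36912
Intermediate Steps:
w(h) = -11
C(p, j) = -61509 + 203*p (C(p, j) = ((-50 - 33) + 286)*(-303 + p) = (-83 + 286)*(-303 + p) = 203*(-303 + p) = -61509 + 203*p)
100654 + C(w(21), -103) = 100654 + (-61509 + 203*(-11)) = 100654 + (-61509 - 2233) = 100654 - 63742 = 36912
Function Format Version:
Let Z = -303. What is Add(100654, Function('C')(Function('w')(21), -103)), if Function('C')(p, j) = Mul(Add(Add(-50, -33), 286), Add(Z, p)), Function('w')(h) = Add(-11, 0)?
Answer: 36912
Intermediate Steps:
Function('w')(h) = -11
Function('C')(p, j) = Add(-61509, Mul(203, p)) (Function('C')(p, j) = Mul(Add(Add(-50, -33), 286), Add(-303, p)) = Mul(Add(-83, 286), Add(-303, p)) = Mul(203, Add(-303, p)) = Add(-61509, Mul(203, p)))
Add(100654, Function('C')(Function('w')(21), -103)) = Add(100654, Add(-61509, Mul(203, -11))) = Add(100654, Add(-61509, -2233)) = Add(100654, -63742) = 36912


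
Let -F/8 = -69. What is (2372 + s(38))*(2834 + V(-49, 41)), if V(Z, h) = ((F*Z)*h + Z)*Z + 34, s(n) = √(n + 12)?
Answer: 128905630772 + 271723505*√2 ≈ 1.2929e+11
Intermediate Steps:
F = 552 (F = -8*(-69) = 552)
s(n) = √(12 + n)
V(Z, h) = 34 + Z*(Z + 552*Z*h) (V(Z, h) = ((552*Z)*h + Z)*Z + 34 = (552*Z*h + Z)*Z + 34 = (Z + 552*Z*h)*Z + 34 = Z*(Z + 552*Z*h) + 34 = 34 + Z*(Z + 552*Z*h))
(2372 + s(38))*(2834 + V(-49, 41)) = (2372 + √(12 + 38))*(2834 + (34 + (-49)² + 552*41*(-49)²)) = (2372 + √50)*(2834 + (34 + 2401 + 552*41*2401)) = (2372 + 5*√2)*(2834 + (34 + 2401 + 54339432)) = (2372 + 5*√2)*(2834 + 54341867) = (2372 + 5*√2)*54344701 = 128905630772 + 271723505*√2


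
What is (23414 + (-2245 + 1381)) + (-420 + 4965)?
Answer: 27095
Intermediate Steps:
(23414 + (-2245 + 1381)) + (-420 + 4965) = (23414 - 864) + 4545 = 22550 + 4545 = 27095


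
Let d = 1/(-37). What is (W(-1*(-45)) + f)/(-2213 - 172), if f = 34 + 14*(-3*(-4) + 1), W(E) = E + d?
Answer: -9656/88245 ≈ -0.10942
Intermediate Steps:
d = -1/37 ≈ -0.027027
W(E) = -1/37 + E (W(E) = E - 1/37 = -1/37 + E)
f = 216 (f = 34 + 14*(12 + 1) = 34 + 14*13 = 34 + 182 = 216)
(W(-1*(-45)) + f)/(-2213 - 172) = ((-1/37 - 1*(-45)) + 216)/(-2213 - 172) = ((-1/37 + 45) + 216)/(-2385) = (1664/37 + 216)*(-1/2385) = (9656/37)*(-1/2385) = -9656/88245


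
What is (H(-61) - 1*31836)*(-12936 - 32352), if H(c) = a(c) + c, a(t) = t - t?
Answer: 1444551336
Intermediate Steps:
a(t) = 0
H(c) = c (H(c) = 0 + c = c)
(H(-61) - 1*31836)*(-12936 - 32352) = (-61 - 1*31836)*(-12936 - 32352) = (-61 - 31836)*(-45288) = -31897*(-45288) = 1444551336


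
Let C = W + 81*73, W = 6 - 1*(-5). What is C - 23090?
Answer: -17166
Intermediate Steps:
W = 11 (W = 6 + 5 = 11)
C = 5924 (C = 11 + 81*73 = 11 + 5913 = 5924)
C - 23090 = 5924 - 23090 = -17166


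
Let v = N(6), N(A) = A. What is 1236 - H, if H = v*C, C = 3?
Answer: 1218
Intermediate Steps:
v = 6
H = 18 (H = 6*3 = 18)
1236 - H = 1236 - 1*18 = 1236 - 18 = 1218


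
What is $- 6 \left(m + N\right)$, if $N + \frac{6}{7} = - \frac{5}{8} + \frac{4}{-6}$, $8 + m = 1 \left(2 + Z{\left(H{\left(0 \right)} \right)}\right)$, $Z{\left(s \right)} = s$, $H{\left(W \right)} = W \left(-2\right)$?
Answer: $\frac{1369}{28} \approx 48.893$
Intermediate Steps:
$H{\left(W \right)} = - 2 W$
$m = -6$ ($m = -8 + 1 \left(2 - 0\right) = -8 + 1 \left(2 + 0\right) = -8 + 1 \cdot 2 = -8 + 2 = -6$)
$N = - \frac{361}{168}$ ($N = - \frac{6}{7} + \left(- \frac{5}{8} + \frac{4}{-6}\right) = - \frac{6}{7} + \left(\left(-5\right) \frac{1}{8} + 4 \left(- \frac{1}{6}\right)\right) = - \frac{6}{7} - \frac{31}{24} = - \frac{361}{168} \approx -2.1488$)
$- 6 \left(m + N\right) = - 6 \left(-6 - \frac{361}{168}\right) = \left(-6\right) \left(- \frac{1369}{168}\right) = \frac{1369}{28}$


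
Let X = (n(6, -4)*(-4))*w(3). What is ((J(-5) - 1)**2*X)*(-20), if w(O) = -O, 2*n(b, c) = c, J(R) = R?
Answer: 17280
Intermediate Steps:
n(b, c) = c/2
X = -24 (X = (((1/2)*(-4))*(-4))*(-1*3) = -2*(-4)*(-3) = 8*(-3) = -24)
((J(-5) - 1)**2*X)*(-20) = ((-5 - 1)**2*(-24))*(-20) = ((-6)**2*(-24))*(-20) = (36*(-24))*(-20) = -864*(-20) = 17280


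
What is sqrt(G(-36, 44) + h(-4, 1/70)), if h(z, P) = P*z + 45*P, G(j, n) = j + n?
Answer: sqrt(42070)/70 ≈ 2.9301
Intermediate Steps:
h(z, P) = 45*P + P*z
sqrt(G(-36, 44) + h(-4, 1/70)) = sqrt((-36 + 44) + (45 - 4)/70) = sqrt(8 + (1/70)*41) = sqrt(8 + 41/70) = sqrt(601/70) = sqrt(42070)/70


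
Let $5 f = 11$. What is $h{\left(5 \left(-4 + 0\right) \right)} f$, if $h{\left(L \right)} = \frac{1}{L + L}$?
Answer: $- \frac{11}{200} \approx -0.055$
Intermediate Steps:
$h{\left(L \right)} = \frac{1}{2 L}$
$f = \frac{11}{5}$ ($f = \frac{1}{5} \cdot 11 = \frac{11}{5} \approx 2.2$)
$h{\left(5 \left(-4 + 0\right) \right)} f = \frac{1}{2 \cdot 5 \left(-4 + 0\right)} \frac{11}{5} = \frac{1}{2 \cdot 5 \left(-4\right)} \frac{11}{5} = \frac{1}{2 \left(-20\right)} \frac{11}{5} = \frac{1}{2} \left(- \frac{1}{20}\right) \frac{11}{5} = \left(- \frac{1}{40}\right) \frac{11}{5} = - \frac{11}{200}$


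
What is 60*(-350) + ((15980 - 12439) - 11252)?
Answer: -28711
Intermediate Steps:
60*(-350) + ((15980 - 12439) - 11252) = -21000 + (3541 - 11252) = -21000 - 7711 = -28711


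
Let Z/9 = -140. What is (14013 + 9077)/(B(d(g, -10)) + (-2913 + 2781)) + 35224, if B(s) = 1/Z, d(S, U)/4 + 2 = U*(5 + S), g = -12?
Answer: 5829397504/166321 ≈ 35049.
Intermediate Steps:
d(S, U) = -8 + 4*U*(5 + S) (d(S, U) = -8 + 4*(U*(5 + S)) = -8 + 4*U*(5 + S))
Z = -1260 (Z = 9*(-140) = -1260)
B(s) = -1/1260 (B(s) = 1/(-1260) = -1/1260)
(14013 + 9077)/(B(d(g, -10)) + (-2913 + 2781)) + 35224 = (14013 + 9077)/(-1/1260 + (-2913 + 2781)) + 35224 = 23090/(-1/1260 - 132) + 35224 = 23090/(-166321/1260) + 35224 = 23090*(-1260/166321) + 35224 = -29093400/166321 + 35224 = 5829397504/166321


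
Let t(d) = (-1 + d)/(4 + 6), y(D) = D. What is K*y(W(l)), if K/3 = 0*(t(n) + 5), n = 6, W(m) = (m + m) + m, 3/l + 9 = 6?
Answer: 0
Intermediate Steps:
l = -1 (l = 3/(-9 + 6) = 3/(-3) = 3*(-1/3) = -1)
W(m) = 3*m (W(m) = 2*m + m = 3*m)
t(d) = -1/10 + d/10 (t(d) = (-1 + d)/10 = (-1 + d)*(1/10) = -1/10 + d/10)
K = 0 (K = 3*(0*((-1/10 + (1/10)*6) + 5)) = 3*(0*((-1/10 + 3/5) + 5)) = 3*(0*(1/2 + 5)) = 3*(0*(11/2)) = 3*0 = 0)
K*y(W(l)) = 0*(3*(-1)) = 0*(-3) = 0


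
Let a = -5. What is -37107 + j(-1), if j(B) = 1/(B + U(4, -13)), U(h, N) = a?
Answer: -222643/6 ≈ -37107.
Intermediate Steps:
U(h, N) = -5
j(B) = 1/(-5 + B) (j(B) = 1/(B - 5) = 1/(-5 + B))
-37107 + j(-1) = -37107 + 1/(-5 - 1) = -37107 + 1/(-6) = -37107 - ⅙ = -222643/6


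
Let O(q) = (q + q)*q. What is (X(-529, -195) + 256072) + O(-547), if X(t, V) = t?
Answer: 853961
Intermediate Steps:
O(q) = 2*q**2 (O(q) = (2*q)*q = 2*q**2)
(X(-529, -195) + 256072) + O(-547) = (-529 + 256072) + 2*(-547)**2 = 255543 + 2*299209 = 255543 + 598418 = 853961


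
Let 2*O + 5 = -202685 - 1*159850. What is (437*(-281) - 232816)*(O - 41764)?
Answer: 79313789842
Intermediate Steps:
O = -181270 (O = -5/2 + (-202685 - 1*159850)/2 = -5/2 + (-202685 - 159850)/2 = -5/2 + (½)*(-362535) = -5/2 - 362535/2 = -181270)
(437*(-281) - 232816)*(O - 41764) = (437*(-281) - 232816)*(-181270 - 41764) = (-122797 - 232816)*(-223034) = -355613*(-223034) = 79313789842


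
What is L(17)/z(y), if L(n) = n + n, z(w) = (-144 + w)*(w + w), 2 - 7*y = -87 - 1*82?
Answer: -833/143127 ≈ -0.0058200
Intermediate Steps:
y = 171/7 (y = 2/7 - (-87 - 1*82)/7 = 2/7 - (-87 - 82)/7 = 2/7 - ⅐*(-169) = 2/7 + 169/7 = 171/7 ≈ 24.429)
z(w) = 2*w*(-144 + w) (z(w) = (-144 + w)*(2*w) = 2*w*(-144 + w))
L(n) = 2*n
L(17)/z(y) = (2*17)/((2*(171/7)*(-144 + 171/7))) = 34/((2*(171/7)*(-837/7))) = 34/(-286254/49) = 34*(-49/286254) = -833/143127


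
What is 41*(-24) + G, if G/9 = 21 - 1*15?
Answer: -930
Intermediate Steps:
G = 54 (G = 9*(21 - 1*15) = 9*(21 - 15) = 9*6 = 54)
41*(-24) + G = 41*(-24) + 54 = -984 + 54 = -930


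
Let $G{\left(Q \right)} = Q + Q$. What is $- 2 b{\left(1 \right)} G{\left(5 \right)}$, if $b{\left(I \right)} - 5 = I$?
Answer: $-120$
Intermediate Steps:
$G{\left(Q \right)} = 2 Q$
$b{\left(I \right)} = 5 + I$
$- 2 b{\left(1 \right)} G{\left(5 \right)} = - 2 \left(5 + 1\right) 2 \cdot 5 = \left(-2\right) 6 \cdot 10 = \left(-12\right) 10 = -120$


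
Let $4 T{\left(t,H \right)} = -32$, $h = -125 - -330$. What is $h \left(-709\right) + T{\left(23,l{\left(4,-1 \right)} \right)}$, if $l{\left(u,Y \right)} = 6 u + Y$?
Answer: $-145353$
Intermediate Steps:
$l{\left(u,Y \right)} = Y + 6 u$
$h = 205$ ($h = -125 + 330 = 205$)
$T{\left(t,H \right)} = -8$ ($T{\left(t,H \right)} = \frac{1}{4} \left(-32\right) = -8$)
$h \left(-709\right) + T{\left(23,l{\left(4,-1 \right)} \right)} = 205 \left(-709\right) - 8 = -145345 - 8 = -145353$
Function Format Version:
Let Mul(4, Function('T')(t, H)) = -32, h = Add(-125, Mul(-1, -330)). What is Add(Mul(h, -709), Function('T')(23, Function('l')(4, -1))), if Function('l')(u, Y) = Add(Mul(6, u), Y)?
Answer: -145353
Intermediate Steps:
Function('l')(u, Y) = Add(Y, Mul(6, u))
h = 205 (h = Add(-125, 330) = 205)
Function('T')(t, H) = -8 (Function('T')(t, H) = Mul(Rational(1, 4), -32) = -8)
Add(Mul(h, -709), Function('T')(23, Function('l')(4, -1))) = Add(Mul(205, -709), -8) = Add(-145345, -8) = -145353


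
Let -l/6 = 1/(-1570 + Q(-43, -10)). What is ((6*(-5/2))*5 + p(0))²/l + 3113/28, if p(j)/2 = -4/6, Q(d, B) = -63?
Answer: 1198990193/756 ≈ 1.5860e+6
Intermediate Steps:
l = 6/1633 (l = -6/(-1570 - 63) = -6/(-1633) = -6*(-1/1633) = 6/1633 ≈ 0.0036742)
p(j) = -4/3 (p(j) = 2*(-4/6) = 2*(-4*⅙) = 2*(-⅔) = -4/3)
((6*(-5/2))*5 + p(0))²/l + 3113/28 = ((6*(-5/2))*5 - 4/3)²/(6/1633) + 3113/28 = ((6*(-5*½))*5 - 4/3)²*(1633/6) + 3113*(1/28) = ((6*(-5/2))*5 - 4/3)²*(1633/6) + 3113/28 = (-15*5 - 4/3)²*(1633/6) + 3113/28 = (-75 - 4/3)²*(1633/6) + 3113/28 = (-229/3)²*(1633/6) + 3113/28 = (52441/9)*(1633/6) + 3113/28 = 85636153/54 + 3113/28 = 1198990193/756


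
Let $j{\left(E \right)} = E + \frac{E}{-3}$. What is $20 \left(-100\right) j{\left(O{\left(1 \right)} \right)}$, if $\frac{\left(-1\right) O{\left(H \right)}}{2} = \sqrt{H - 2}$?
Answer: $\frac{8000 i}{3} \approx 2666.7 i$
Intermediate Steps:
$O{\left(H \right)} = - 2 \sqrt{-2 + H}$ ($O{\left(H \right)} = - 2 \sqrt{H - 2} = - 2 \sqrt{-2 + H}$)
$j{\left(E \right)} = \frac{2 E}{3}$ ($j{\left(E \right)} = E + E \left(- \frac{1}{3}\right) = E - \frac{E}{3} = \frac{2 E}{3}$)
$20 \left(-100\right) j{\left(O{\left(1 \right)} \right)} = 20 \left(-100\right) \frac{2 \left(- 2 \sqrt{-2 + 1}\right)}{3} = - 2000 \frac{2 \left(- 2 \sqrt{-1}\right)}{3} = - 2000 \frac{2 \left(- 2 i\right)}{3} = - 2000 \left(- \frac{4 i}{3}\right) = \frac{8000 i}{3}$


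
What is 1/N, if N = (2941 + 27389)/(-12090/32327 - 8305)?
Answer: -53697565/196095582 ≈ -0.27383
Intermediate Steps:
N = -196095582/53697565 (N = 30330/(-12090*1/32327 - 8305) = 30330/(-12090/32327 - 8305) = 30330/(-268487825/32327) = 30330*(-32327/268487825) = -196095582/53697565 ≈ -3.6519)
1/N = 1/(-196095582/53697565) = -53697565/196095582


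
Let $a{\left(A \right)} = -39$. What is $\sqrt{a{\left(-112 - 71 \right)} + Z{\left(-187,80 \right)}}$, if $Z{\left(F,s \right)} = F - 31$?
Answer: $i \sqrt{257} \approx 16.031 i$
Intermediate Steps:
$Z{\left(F,s \right)} = -31 + F$ ($Z{\left(F,s \right)} = F - 31 = -31 + F$)
$\sqrt{a{\left(-112 - 71 \right)} + Z{\left(-187,80 \right)}} = \sqrt{-39 - 218} = \sqrt{-257} = i \sqrt{257}$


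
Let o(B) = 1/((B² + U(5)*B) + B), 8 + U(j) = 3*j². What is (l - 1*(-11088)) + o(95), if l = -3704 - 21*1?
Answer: 114016056/15485 ≈ 7363.0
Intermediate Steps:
U(j) = -8 + 3*j²
l = -3725 (l = -3704 - 21 = -3725)
o(B) = 1/(B² + 68*B) (o(B) = 1/((B² + (-8 + 3*5²)*B) + B) = 1/((B² + (-8 + 3*25)*B) + B) = 1/((B² + (-8 + 75)*B) + B) = 1/((B² + 67*B) + B) = 1/(B² + 68*B))
(l - 1*(-11088)) + o(95) = (-3725 - 1*(-11088)) + 1/(95*(68 + 95)) = (-3725 + 11088) + (1/95)/163 = 7363 + (1/95)*(1/163) = 7363 + 1/15485 = 114016056/15485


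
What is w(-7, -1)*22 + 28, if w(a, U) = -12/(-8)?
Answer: 61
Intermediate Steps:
w(a, U) = 3/2 (w(a, U) = -12*(-⅛) = 3/2)
w(-7, -1)*22 + 28 = (3/2)*22 + 28 = 33 + 28 = 61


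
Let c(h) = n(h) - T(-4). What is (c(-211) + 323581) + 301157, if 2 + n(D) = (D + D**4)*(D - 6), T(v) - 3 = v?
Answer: -430119248173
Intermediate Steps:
T(v) = 3 + v
n(D) = -2 + (-6 + D)*(D + D**4) (n(D) = -2 + (D + D**4)*(D - 6) = -2 + (D + D**4)*(-6 + D) = -2 + (-6 + D)*(D + D**4))
c(h) = -1 + h**2 + h**5 - 6*h - 6*h**4 (c(h) = (-2 + h**2 + h**5 - 6*h - 6*h**4) - (3 - 4) = (-2 + h**2 + h**5 - 6*h - 6*h**4) - 1*(-1) = (-2 + h**2 + h**5 - 6*h - 6*h**4) + 1 = -1 + h**2 + h**5 - 6*h - 6*h**4)
(c(-211) + 323581) + 301157 = ((-1 + (-211)**2 + (-211)**5 - 6*(-211) - 6*(-211)**4) + 323581) + 301157 = ((-1 + 44521 - 418227202051 + 1266 - 6*1982119441) + 323581) + 301157 = ((-1 + 44521 - 418227202051 + 1266 - 11892716646) + 323581) + 301157 = (-430119872911 + 323581) + 301157 = -430119549330 + 301157 = -430119248173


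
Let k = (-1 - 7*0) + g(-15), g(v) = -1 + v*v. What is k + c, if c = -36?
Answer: 187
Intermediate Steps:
g(v) = -1 + v²
k = 223 (k = (-1 - 7*0) + (-1 + (-15)²) = (-1 + 0) + (-1 + 225) = -1 + 224 = 223)
k + c = 223 - 36 = 187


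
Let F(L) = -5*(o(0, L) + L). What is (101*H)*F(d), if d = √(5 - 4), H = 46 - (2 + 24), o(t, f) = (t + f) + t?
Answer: -20200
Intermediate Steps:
o(t, f) = f + 2*t (o(t, f) = (f + t) + t = f + 2*t)
H = 20 (H = 46 - 1*26 = 46 - 26 = 20)
d = 1 (d = √1 = 1)
F(L) = -10*L (F(L) = -5*((L + 2*0) + L) = -5*((L + 0) + L) = -5*(L + L) = -10*L)
(101*H)*F(d) = (101*20)*(-10*1) = 2020*(-10) = -20200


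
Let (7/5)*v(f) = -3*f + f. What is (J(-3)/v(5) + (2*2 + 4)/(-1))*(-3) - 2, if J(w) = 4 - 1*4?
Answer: 22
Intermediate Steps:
J(w) = 0 (J(w) = 4 - 4 = 0)
v(f) = -10*f/7 (v(f) = 5*(-3*f + f)/7 = 5*(-2*f)/7 = -10*f/7)
(J(-3)/v(5) + (2*2 + 4)/(-1))*(-3) - 2 = (0/((-10/7*5)) + (2*2 + 4)/(-1))*(-3) - 2 = (0/(-50/7) + (4 + 4)*(-1))*(-3) - 2 = (0*(-7/50) + 8*(-1))*(-3) - 2 = (0 - 8)*(-3) - 2 = -8*(-3) - 2 = 24 - 2 = 22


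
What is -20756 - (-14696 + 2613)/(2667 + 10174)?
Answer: -266515713/12841 ≈ -20755.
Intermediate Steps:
-20756 - (-14696 + 2613)/(2667 + 10174) = -20756 - (-12083)/12841 = -20756 - 1*(-12083/12841) = -20756 + 12083/12841 = -266515713/12841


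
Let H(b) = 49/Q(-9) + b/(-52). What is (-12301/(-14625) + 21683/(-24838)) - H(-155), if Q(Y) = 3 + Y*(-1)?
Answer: -1288828756/181627875 ≈ -7.0960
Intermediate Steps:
Q(Y) = 3 - Y
H(b) = 49/12 - b/52 (H(b) = 49/(3 - 1*(-9)) + b/(-52) = 49/(3 + 9) + b*(-1/52) = 49/12 - b/52)
(-12301/(-14625) + 21683/(-24838)) - H(-155) = (-12301/(-14625) + 21683/(-24838)) - (49/12 - 1/52*(-155)) = (-12301*(-1/14625) + 21683*(-1/24838)) - (49/12 + 155/52) = (12301/14625 - 21683/24838) - 1*551/78 = -11581637/363255750 - 551/78 = -1288828756/181627875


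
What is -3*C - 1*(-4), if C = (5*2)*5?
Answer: -146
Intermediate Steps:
C = 50 (C = 10*5 = 50)
-3*C - 1*(-4) = -3*50 - 1*(-4) = -150 + 4 = -146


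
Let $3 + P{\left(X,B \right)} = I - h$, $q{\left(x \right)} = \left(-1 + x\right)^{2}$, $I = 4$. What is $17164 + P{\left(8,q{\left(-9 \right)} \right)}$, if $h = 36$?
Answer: $17129$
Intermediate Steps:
$P{\left(X,B \right)} = -35$ ($P{\left(X,B \right)} = -3 + \left(4 - 36\right) = -3 - 32 = -35$)
$17164 + P{\left(8,q{\left(-9 \right)} \right)} = 17164 - 35 = 17129$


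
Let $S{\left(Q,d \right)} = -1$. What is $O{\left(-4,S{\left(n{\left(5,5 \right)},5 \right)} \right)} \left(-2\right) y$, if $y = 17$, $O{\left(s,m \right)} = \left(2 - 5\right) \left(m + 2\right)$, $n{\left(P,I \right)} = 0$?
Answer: $102$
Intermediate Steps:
$O{\left(s,m \right)} = -6 - 3 m$ ($O{\left(s,m \right)} = - 3 \left(2 + m\right) = -6 - 3 m$)
$O{\left(-4,S{\left(n{\left(5,5 \right)},5 \right)} \right)} \left(-2\right) y = \left(-6 - -3\right) \left(-2\right) 17 = \left(-6 + 3\right) \left(-2\right) 17 = \left(-3\right) \left(-2\right) 17 = 6 \cdot 17 = 102$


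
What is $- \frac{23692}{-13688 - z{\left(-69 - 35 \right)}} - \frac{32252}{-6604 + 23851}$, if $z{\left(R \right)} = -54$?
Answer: $- \frac{15553922}{117572799} \approx -0.13229$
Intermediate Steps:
$- \frac{23692}{-13688 - z{\left(-69 - 35 \right)}} - \frac{32252}{-6604 + 23851} = - \frac{23692}{-13688 - -54} - \frac{32252}{-6604 + 23851} = - \frac{23692}{-13688 + 54} - \frac{32252}{17247} = - \frac{23692}{-13634} - \frac{32252}{17247} = \left(-23692\right) \left(- \frac{1}{13634}\right) - \frac{32252}{17247} = \frac{11846}{6817} - \frac{32252}{17247} = - \frac{15553922}{117572799}$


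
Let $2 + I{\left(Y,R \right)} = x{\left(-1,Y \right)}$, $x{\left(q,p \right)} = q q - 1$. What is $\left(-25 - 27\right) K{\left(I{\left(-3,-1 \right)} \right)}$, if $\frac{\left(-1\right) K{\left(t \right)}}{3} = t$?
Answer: $-312$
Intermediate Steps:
$x{\left(q,p \right)} = -1 + q^{2}$ ($x{\left(q,p \right)} = q^{2} - 1 = -1 + q^{2}$)
$I{\left(Y,R \right)} = -2$ ($I{\left(Y,R \right)} = -2 - \left(1 - \left(-1\right)^{2}\right) = -2 + \left(-1 + 1\right) = -2 + 0 = -2$)
$K{\left(t \right)} = - 3 t$
$\left(-25 - 27\right) K{\left(I{\left(-3,-1 \right)} \right)} = \left(-25 - 27\right) \left(\left(-3\right) \left(-2\right)\right) = \left(-52\right) 6 = -312$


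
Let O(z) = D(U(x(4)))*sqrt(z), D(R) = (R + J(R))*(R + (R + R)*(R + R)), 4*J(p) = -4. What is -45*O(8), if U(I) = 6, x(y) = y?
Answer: -67500*sqrt(2) ≈ -95459.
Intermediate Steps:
J(p) = -1 (J(p) = (1/4)*(-4) = -1)
D(R) = (-1 + R)*(R + 4*R**2) (D(R) = (R - 1)*(R + (R + R)*(R + R)) = (-1 + R)*(R + (2*R)*(2*R)) = (-1 + R)*(R + 4*R**2))
O(z) = 750*sqrt(z) (O(z) = (6*(-1 - 3*6 + 4*6**2))*sqrt(z) = (6*(-1 - 18 + 4*36))*sqrt(z) = (6*(-1 - 18 + 144))*sqrt(z) = (6*125)*sqrt(z) = 750*sqrt(z))
-45*O(8) = -33750*sqrt(8) = -33750*2*sqrt(2) = -67500*sqrt(2)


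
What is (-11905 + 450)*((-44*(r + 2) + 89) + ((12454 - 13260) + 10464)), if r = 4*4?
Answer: -102579525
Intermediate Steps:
r = 16
(-11905 + 450)*((-44*(r + 2) + 89) + ((12454 - 13260) + 10464)) = (-11905 + 450)*((-44*(16 + 2) + 89) + ((12454 - 13260) + 10464)) = -11455*((-44*18 + 89) + (-806 + 10464)) = -11455*((-792 + 89) + 9658) = -11455*(-703 + 9658) = -11455*8955 = -102579525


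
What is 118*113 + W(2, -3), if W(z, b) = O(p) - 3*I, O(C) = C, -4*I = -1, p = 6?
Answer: 53357/4 ≈ 13339.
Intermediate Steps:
I = ¼ (I = -¼*(-1) = ¼ ≈ 0.25000)
W(z, b) = 21/4 (W(z, b) = 6 - 3*¼ = 6 - ¾ = 21/4)
118*113 + W(2, -3) = 118*113 + 21/4 = 13334 + 21/4 = 53357/4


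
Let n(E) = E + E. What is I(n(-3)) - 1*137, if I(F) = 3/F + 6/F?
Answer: -277/2 ≈ -138.50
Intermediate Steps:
n(E) = 2*E
I(F) = 9/F
I(n(-3)) - 1*137 = 9/((2*(-3))) - 1*137 = 9/(-6) - 137 = 9*(-⅙) - 137 = -3/2 - 137 = -277/2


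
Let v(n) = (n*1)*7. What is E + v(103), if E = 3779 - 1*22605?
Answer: -18105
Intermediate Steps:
v(n) = 7*n (v(n) = n*7 = 7*n)
E = -18826 (E = 3779 - 22605 = -18826)
E + v(103) = -18826 + 7*103 = -18826 + 721 = -18105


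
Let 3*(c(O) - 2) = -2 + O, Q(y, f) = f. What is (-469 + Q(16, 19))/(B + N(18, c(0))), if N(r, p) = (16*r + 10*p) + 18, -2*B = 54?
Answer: -1350/877 ≈ -1.5393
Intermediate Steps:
B = -27 (B = -½*54 = -27)
c(O) = 4/3 + O/3 (c(O) = 2 + (-2 + O)/3 = 2 + (-⅔ + O/3) = 4/3 + O/3)
N(r, p) = 18 + 10*p + 16*r (N(r, p) = (10*p + 16*r) + 18 = 18 + 10*p + 16*r)
(-469 + Q(16, 19))/(B + N(18, c(0))) = (-469 + 19)/(-27 + (18 + 10*(4/3 + (⅓)*0) + 16*18)) = -450/(-27 + (18 + 10*(4/3 + 0) + 288)) = -450/(-27 + (18 + 10*(4/3) + 288)) = -450/(-27 + (18 + 40/3 + 288)) = -450/(-27 + 958/3) = -450/877/3 = -450*3/877 = -1350/877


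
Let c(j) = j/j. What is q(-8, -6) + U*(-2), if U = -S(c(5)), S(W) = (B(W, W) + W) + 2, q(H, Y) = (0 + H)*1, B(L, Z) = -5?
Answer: -12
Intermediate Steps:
c(j) = 1
q(H, Y) = H (q(H, Y) = H*1 = H)
S(W) = -3 + W (S(W) = (-5 + W) + 2 = -3 + W)
U = 2 (U = -(-3 + 1) = -1*(-2) = 2)
q(-8, -6) + U*(-2) = -8 + 2*(-2) = -8 - 4 = -12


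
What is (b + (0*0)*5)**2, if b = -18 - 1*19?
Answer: 1369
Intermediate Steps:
b = -37 (b = -18 - 19 = -37)
(b + (0*0)*5)**2 = (-37 + (0*0)*5)**2 = (-37 + 0*5)**2 = (-37 + 0)**2 = (-37)**2 = 1369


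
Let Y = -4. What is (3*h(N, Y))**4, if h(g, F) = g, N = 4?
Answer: 20736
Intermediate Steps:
(3*h(N, Y))**4 = (3*4)**4 = 12**4 = 20736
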